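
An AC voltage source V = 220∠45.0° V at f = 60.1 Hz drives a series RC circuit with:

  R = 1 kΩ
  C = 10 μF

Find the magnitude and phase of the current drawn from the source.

Step 1 — Angular frequency: ω = 2π·f = 2π·60.1 = 377.6 rad/s.
Step 2 — Component impedances:
  R: Z = R = 1000 Ω
  C: Z = 1/(jωC) = -j/(ω·C) = 0 - j264.8 Ω
Step 3 — Series combination: Z_total = R + C = 1000 - j264.8 Ω = 1034∠-14.8° Ω.
Step 4 — Source phasor: V = 220∠45.0° V = 155.6 + j155.6 V.
Step 5 — Ohm's law: I = V / Z_total = (155.6 + j155.6) / (1000 - j264.8) = 0.1069 + j0.1839 A.
Step 6 — Convert to polar: |I| = 0.2127 A, ∠I = 59.8°.

I = 0.2127∠59.8° A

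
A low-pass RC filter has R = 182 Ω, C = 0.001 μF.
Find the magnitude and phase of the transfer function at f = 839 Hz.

Step 1 — Angular frequency: ω = 2π·839 = 5272 rad/s.
Step 2 — Transfer function: H(jω) = 1/(1 + jωRC).
Step 3 — Denominator: 1 + jωRC = 1 + j·5272·182·1e-09 = 1 + j0.0009594.
Step 4 — H = 1 - j0.0009594.
Step 5 — Magnitude: |H| = 1 (-0.0 dB); phase: φ = -0.1°.

|H| = 1 (-0.0 dB), φ = -0.1°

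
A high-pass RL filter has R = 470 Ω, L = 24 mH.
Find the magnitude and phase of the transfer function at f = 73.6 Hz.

Step 1 — Angular frequency: ω = 2π·73.6 = 462.4 rad/s.
Step 2 — Transfer function: H(jω) = jωL/(R + jωL).
Step 3 — Numerator jωL = j·11.1; denominator R + jωL = 470 + j11.1.
Step 4 — H = 0.0005573 + j0.0236.
Step 5 — Magnitude: |H| = 0.02361 (-32.5 dB); phase: φ = 88.6°.

|H| = 0.02361 (-32.5 dB), φ = 88.6°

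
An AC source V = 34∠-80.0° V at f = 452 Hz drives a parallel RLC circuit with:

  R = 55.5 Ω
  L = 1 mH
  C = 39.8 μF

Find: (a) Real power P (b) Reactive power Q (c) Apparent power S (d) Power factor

Step 1 — Angular frequency: ω = 2π·f = 2π·452 = 2840 rad/s.
Step 2 — Component impedances:
  R: Z = R = 55.5 Ω
  L: Z = jωL = j·2840·0.001 = 0 + j2.84 Ω
  C: Z = 1/(jωC) = -j/(ω·C) = 0 - j8.847 Ω
Step 3 — Parallel combination: 1/Z_total = 1/R + 1/L + 1/C; Z_total = 0.3134 + j4.159 Ω = 4.171∠85.7° Ω.
Step 4 — Source phasor: V = 34∠-80.0° V = 5.904 - j33.48 V.
Step 5 — Current: I = V / Z = -7.899 - j2.015 A = 8.152∠-165.7° A.
Step 6 — Complex power: S = V·I* = 20.83 + j276.4 VA.
Step 7 — Real power: P = Re(S) = 20.83 W.
Step 8 — Reactive power: Q = Im(S) = 276.4 VAR.
Step 9 — Apparent power: |S| = 277.2 VA.
Step 10 — Power factor: PF = P/|S| = 0.07515 (lagging).

(a) P = 20.83 W  (b) Q = 276.4 VAR  (c) S = 277.2 VA  (d) PF = 0.07515 (lagging)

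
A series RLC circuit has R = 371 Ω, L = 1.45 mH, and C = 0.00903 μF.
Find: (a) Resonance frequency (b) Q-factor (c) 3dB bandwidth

Step 1 — Resonance: ω₀ = 1/√(LC) = 1/√(0.00145·9.03e-09) = 2.764e+05 rad/s.
Step 2 — f₀ = ω₀/(2π) = 4.398e+04 Hz.
Step 3 — Series Q: Q = ω₀L/R = 2.764e+05·0.00145/371 = 1.08.
Step 4 — Bandwidth: Δω = ω₀/Q = 2.559e+05 rad/s; BW = Δω/(2π) = 4.072e+04 Hz.

(a) f₀ = 4.398e+04 Hz  (b) Q = 1.08  (c) BW = 4.072e+04 Hz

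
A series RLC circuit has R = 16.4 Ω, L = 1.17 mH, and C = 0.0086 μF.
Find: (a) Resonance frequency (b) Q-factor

Step 1 — Resonance condition Im(Z)=0 gives ω₀ = 1/√(LC).
Step 2 — ω₀ = 1/√(0.00117·8.6e-09) = 3.153e+05 rad/s.
Step 3 — f₀ = ω₀/(2π) = 5.017e+04 Hz.
Step 4 — Series Q: Q = ω₀L/R = 3.153e+05·0.00117/16.4 = 22.49.

(a) f₀ = 5.017e+04 Hz  (b) Q = 22.49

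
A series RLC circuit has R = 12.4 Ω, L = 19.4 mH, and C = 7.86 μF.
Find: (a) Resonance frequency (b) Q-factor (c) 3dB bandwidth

Step 1 — Resonance: ω₀ = 1/√(LC) = 1/√(0.0194·7.86e-06) = 2561 rad/s.
Step 2 — f₀ = ω₀/(2π) = 407.6 Hz.
Step 3 — Series Q: Q = ω₀L/R = 2561·0.0194/12.4 = 4.007.
Step 4 — Bandwidth: Δω = ω₀/Q = 639.2 rad/s; BW = Δω/(2π) = 101.7 Hz.

(a) f₀ = 407.6 Hz  (b) Q = 4.007  (c) BW = 101.7 Hz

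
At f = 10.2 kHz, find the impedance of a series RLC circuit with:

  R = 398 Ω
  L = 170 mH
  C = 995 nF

Step 1 — Angular frequency: ω = 2π·f = 2π·1.02e+04 = 6.409e+04 rad/s.
Step 2 — Component impedances:
  R: Z = R = 398 Ω
  L: Z = jωL = j·6.409e+04·0.17 = 0 + j1.09e+04 Ω
  C: Z = 1/(jωC) = -j/(ω·C) = 0 - j15.68 Ω
Step 3 — Series combination: Z_total = R + L + C = 398 + j1.088e+04 Ω = 1.089e+04∠87.9° Ω.

Z = 398 + j1.088e+04 Ω = 1.089e+04∠87.9° Ω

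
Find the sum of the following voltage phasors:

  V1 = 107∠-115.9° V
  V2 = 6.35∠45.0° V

Step 1 — Convert each phasor to rectangular form:
  V1 = 107·(cos(-115.9°) + j·sin(-115.9°)) = -46.74 - j96.25 V
  V2 = 6.35·(cos(45.0°) + j·sin(45.0°)) = 4.49 + j4.49 V
Step 2 — Sum components: V_total = -42.25 - j91.76 V.
Step 3 — Convert to polar: |V_total| = 101 V, ∠V_total = -114.7°.

V_total = 101∠-114.7° V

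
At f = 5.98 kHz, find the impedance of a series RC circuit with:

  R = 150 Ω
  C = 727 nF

Step 1 — Angular frequency: ω = 2π·f = 2π·5980 = 3.757e+04 rad/s.
Step 2 — Component impedances:
  R: Z = R = 150 Ω
  C: Z = 1/(jωC) = -j/(ω·C) = 0 - j36.61 Ω
Step 3 — Series combination: Z_total = R + C = 150 - j36.61 Ω = 154.4∠-13.7° Ω.

Z = 150 - j36.61 Ω = 154.4∠-13.7° Ω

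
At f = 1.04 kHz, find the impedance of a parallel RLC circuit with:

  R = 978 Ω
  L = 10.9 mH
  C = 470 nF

Step 1 — Angular frequency: ω = 2π·f = 2π·1040 = 6535 rad/s.
Step 2 — Component impedances:
  R: Z = R = 978 Ω
  L: Z = jωL = j·6535·0.0109 = 0 + j71.23 Ω
  C: Z = 1/(jωC) = -j/(ω·C) = 0 - j325.6 Ω
Step 3 — Parallel combination: 1/Z_total = 1/R + 1/L + 1/C; Z_total = 8.426 + j90.38 Ω = 90.78∠84.7° Ω.

Z = 8.426 + j90.38 Ω = 90.78∠84.7° Ω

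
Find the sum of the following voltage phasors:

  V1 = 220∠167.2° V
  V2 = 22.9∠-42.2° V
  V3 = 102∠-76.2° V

Step 1 — Convert each phasor to rectangular form:
  V1 = 220·(cos(167.2°) + j·sin(167.2°)) = -214.5 + j48.74 V
  V2 = 22.9·(cos(-42.2°) + j·sin(-42.2°)) = 16.96 - j15.38 V
  V3 = 102·(cos(-76.2°) + j·sin(-76.2°)) = 24.33 - j99.06 V
Step 2 — Sum components: V_total = -173.2 - j65.7 V.
Step 3 — Convert to polar: |V_total| = 185.3 V, ∠V_total = -159.2°.

V_total = 185.3∠-159.2° V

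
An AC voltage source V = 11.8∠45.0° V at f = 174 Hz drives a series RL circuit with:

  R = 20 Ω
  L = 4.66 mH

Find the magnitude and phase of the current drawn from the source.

Step 1 — Angular frequency: ω = 2π·f = 2π·174 = 1093 rad/s.
Step 2 — Component impedances:
  R: Z = R = 20 Ω
  L: Z = jωL = j·1093·0.00466 = 0 + j5.095 Ω
Step 3 — Series combination: Z_total = R + L = 20 + j5.095 Ω = 20.64∠14.3° Ω.
Step 4 — Source phasor: V = 11.8∠45.0° V = 8.344 + j8.344 V.
Step 5 — Ohm's law: I = V / Z_total = (8.344 + j8.344) / (20 + j5.095) = 0.4916 + j0.292 A.
Step 6 — Convert to polar: |I| = 0.5717 A, ∠I = 30.7°.

I = 0.5717∠30.7° A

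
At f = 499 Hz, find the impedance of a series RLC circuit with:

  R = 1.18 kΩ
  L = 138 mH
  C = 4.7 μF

Step 1 — Angular frequency: ω = 2π·f = 2π·499 = 3135 rad/s.
Step 2 — Component impedances:
  R: Z = R = 1180 Ω
  L: Z = jωL = j·3135·0.138 = 0 + j432.7 Ω
  C: Z = 1/(jωC) = -j/(ω·C) = 0 - j67.86 Ω
Step 3 — Series combination: Z_total = R + L + C = 1180 + j364.8 Ω = 1235∠17.2° Ω.

Z = 1180 + j364.8 Ω = 1235∠17.2° Ω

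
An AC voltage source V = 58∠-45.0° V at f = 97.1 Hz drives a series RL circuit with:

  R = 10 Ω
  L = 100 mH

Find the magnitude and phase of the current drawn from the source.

Step 1 — Angular frequency: ω = 2π·f = 2π·97.1 = 610.1 rad/s.
Step 2 — Component impedances:
  R: Z = R = 10 Ω
  L: Z = jωL = j·610.1·0.1 = 0 + j61.01 Ω
Step 3 — Series combination: Z_total = R + L = 10 + j61.01 Ω = 61.82∠80.7° Ω.
Step 4 — Source phasor: V = 58∠-45.0° V = 41.01 - j41.01 V.
Step 5 — Ohm's law: I = V / Z_total = (41.01 - j41.01) / (10 + j61.01) = -0.5473 - j0.7619 A.
Step 6 — Convert to polar: |I| = 0.9381 A, ∠I = -125.7°.

I = 0.9381∠-125.7° A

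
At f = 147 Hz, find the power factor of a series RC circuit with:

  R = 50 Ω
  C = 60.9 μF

Step 1 — Angular frequency: ω = 2π·f = 2π·147 = 923.6 rad/s.
Step 2 — Component impedances:
  R: Z = R = 50 Ω
  C: Z = 1/(jωC) = -j/(ω·C) = 0 - j17.78 Ω
Step 3 — Series combination: Z_total = R + C = 50 - j17.78 Ω = 53.07∠-19.6° Ω.
Step 4 — Power factor: PF = cos(φ) = Re(Z)/|Z| = 50/53.07 = 0.9422.
Step 5 — Type: Im(Z) = -17.78 ⇒ leading (phase φ = -19.6°).

PF = 0.9422 (leading, φ = -19.6°)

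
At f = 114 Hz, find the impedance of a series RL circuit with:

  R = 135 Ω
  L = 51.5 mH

Step 1 — Angular frequency: ω = 2π·f = 2π·114 = 716.3 rad/s.
Step 2 — Component impedances:
  R: Z = R = 135 Ω
  L: Z = jωL = j·716.3·0.0515 = 0 + j36.89 Ω
Step 3 — Series combination: Z_total = R + L = 135 + j36.89 Ω = 139.9∠15.3° Ω.

Z = 135 + j36.89 Ω = 139.9∠15.3° Ω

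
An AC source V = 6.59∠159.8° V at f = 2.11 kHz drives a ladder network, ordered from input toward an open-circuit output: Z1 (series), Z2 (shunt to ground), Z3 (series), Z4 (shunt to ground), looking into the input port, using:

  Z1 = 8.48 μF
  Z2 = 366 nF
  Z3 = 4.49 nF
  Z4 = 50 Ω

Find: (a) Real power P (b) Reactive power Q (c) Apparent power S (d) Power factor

Step 1 — Angular frequency: ω = 2π·f = 2π·2110 = 1.326e+04 rad/s.
Step 2 — Component impedances:
  Z1: Z = 1/(jωC) = -j/(ω·C) = 0 - j8.895 Ω
  Z2: Z = 1/(jωC) = -j/(ω·C) = 0 - j206.1 Ω
  Z3: Z = 1/(jωC) = -j/(ω·C) = 0 - j1.68e+04 Ω
  Z4: Z = R = 50 Ω
Step 3 — Ladder network (open output): work backward from the far end, alternating series and parallel combinations. Z_in = 0.007344 - j212.5 Ω = 212.5∠-90.0° Ω.
Step 4 — Source phasor: V = 6.59∠159.8° V = -6.185 + j2.276 V.
Step 5 — Current: I = V / Z = -0.01071 - j0.02911 A = 0.03101∠-110.2° A.
Step 6 — Complex power: S = V·I* = 7.063e-06 - j0.2044 VA.
Step 7 — Real power: P = Re(S) = 7.063e-06 W.
Step 8 — Reactive power: Q = Im(S) = -0.2044 VAR.
Step 9 — Apparent power: |S| = 0.2044 VA.
Step 10 — Power factor: PF = P/|S| = 3.456e-05 (leading).

(a) P = 7.063e-06 W  (b) Q = -0.2044 VAR  (c) S = 0.2044 VA  (d) PF = 3.456e-05 (leading)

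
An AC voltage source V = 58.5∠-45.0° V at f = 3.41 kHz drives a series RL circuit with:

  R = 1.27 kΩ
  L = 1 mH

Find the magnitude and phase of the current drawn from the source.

Step 1 — Angular frequency: ω = 2π·f = 2π·3410 = 2.143e+04 rad/s.
Step 2 — Component impedances:
  R: Z = R = 1270 Ω
  L: Z = jωL = j·2.143e+04·0.001 = 0 + j21.43 Ω
Step 3 — Series combination: Z_total = R + L = 1270 + j21.43 Ω = 1270∠1.0° Ω.
Step 4 — Source phasor: V = 58.5∠-45.0° V = 41.37 - j41.37 V.
Step 5 — Ohm's law: I = V / Z_total = (41.37 - j41.37) / (1270 + j21.43) = 0.03201 - j0.03311 A.
Step 6 — Convert to polar: |I| = 0.04606 A, ∠I = -46.0°.

I = 0.04606∠-46.0° A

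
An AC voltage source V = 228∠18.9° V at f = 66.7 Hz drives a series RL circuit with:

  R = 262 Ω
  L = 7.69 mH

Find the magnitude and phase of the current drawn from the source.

Step 1 — Angular frequency: ω = 2π·f = 2π·66.7 = 419.1 rad/s.
Step 2 — Component impedances:
  R: Z = R = 262 Ω
  L: Z = jωL = j·419.1·0.00769 = 0 + j3.223 Ω
Step 3 — Series combination: Z_total = R + L = 262 + j3.223 Ω = 262∠0.7° Ω.
Step 4 — Source phasor: V = 228∠18.9° V = 215.7 + j73.85 V.
Step 5 — Ohm's law: I = V / Z_total = (215.7 + j73.85) / (262 + j3.223) = 0.8267 + j0.2717 A.
Step 6 — Convert to polar: |I| = 0.8702 A, ∠I = 18.2°.

I = 0.8702∠18.2° A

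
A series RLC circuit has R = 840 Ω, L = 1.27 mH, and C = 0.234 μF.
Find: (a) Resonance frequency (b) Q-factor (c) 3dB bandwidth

Step 1 — Resonance: ω₀ = 1/√(LC) = 1/√(0.00127·2.34e-07) = 5.801e+04 rad/s.
Step 2 — f₀ = ω₀/(2π) = 9232 Hz.
Step 3 — Series Q: Q = ω₀L/R = 5.801e+04·0.00127/840 = 0.0877.
Step 4 — Bandwidth: Δω = ω₀/Q = 6.614e+05 rad/s; BW = Δω/(2π) = 1.053e+05 Hz.

(a) f₀ = 9232 Hz  (b) Q = 0.0877  (c) BW = 1.053e+05 Hz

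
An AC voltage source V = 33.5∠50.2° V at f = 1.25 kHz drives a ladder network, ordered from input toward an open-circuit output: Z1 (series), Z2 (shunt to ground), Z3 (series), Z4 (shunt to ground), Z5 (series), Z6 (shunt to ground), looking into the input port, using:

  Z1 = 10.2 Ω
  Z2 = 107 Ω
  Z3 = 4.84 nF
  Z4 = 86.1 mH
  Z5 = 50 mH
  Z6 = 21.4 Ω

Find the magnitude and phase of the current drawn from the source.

Step 1 — Angular frequency: ω = 2π·f = 2π·1250 = 7854 rad/s.
Step 2 — Component impedances:
  Z1: Z = R = 10.2 Ω
  Z2: Z = R = 107 Ω
  Z3: Z = 1/(jωC) = -j/(ω·C) = 0 - j2.631e+04 Ω
  Z4: Z = jωL = j·7854·0.0861 = 0 + j676.2 Ω
  Z5: Z = jωL = j·7854·0.05 = 0 + j392.7 Ω
  Z6: Z = R = 21.4 Ω
Step 3 — Ladder network (open output): work backward from the far end, alternating series and parallel combinations. Z_in = 117.2 - j0.4394 Ω = 117.2∠-0.2° Ω.
Step 4 — Source phasor: V = 33.5∠50.2° V = 21.44 + j25.74 V.
Step 5 — Ohm's law: I = V / Z_total = (21.44 + j25.74) / (117.2 - j0.4394) = 0.1821 + j0.2203 A.
Step 6 — Convert to polar: |I| = 0.2858 A, ∠I = 50.4°.

I = 0.2858∠50.4° A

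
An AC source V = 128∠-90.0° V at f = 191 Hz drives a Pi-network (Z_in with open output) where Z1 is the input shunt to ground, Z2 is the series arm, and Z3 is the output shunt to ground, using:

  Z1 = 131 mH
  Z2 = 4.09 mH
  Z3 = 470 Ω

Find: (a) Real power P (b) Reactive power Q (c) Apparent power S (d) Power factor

Step 1 — Angular frequency: ω = 2π·f = 2π·191 = 1200 rad/s.
Step 2 — Component impedances:
  Z1: Z = jωL = j·1200·0.131 = 0 + j157.2 Ω
  Z2: Z = jωL = j·1200·0.00409 = 0 + j4.908 Ω
  Z3: Z = R = 470 Ω
Step 3 — With open output, the series arm Z2 and the output shunt Z3 appear in series to ground: Z2 + Z3 = 470 + j4.908 Ω.
Step 4 — Parallel with input shunt Z1: Z_in = Z1 || (Z2 + Z3) = 46.99 + j141 Ω = 148.6∠71.6° Ω.
Step 5 — Source phasor: V = 128∠-90.0° V = 0 - j128 V.
Step 6 — Current: I = V / Z = -0.817 - j0.2723 A = 0.8612∠-161.6° A.
Step 7 — Complex power: S = V·I* = 34.86 + j104.6 VA.
Step 8 — Real power: P = Re(S) = 34.86 W.
Step 9 — Reactive power: Q = Im(S) = 104.6 VAR.
Step 10 — Apparent power: |S| = 110.2 VA.
Step 11 — Power factor: PF = P/|S| = 0.3162 (lagging).

(a) P = 34.86 W  (b) Q = 104.6 VAR  (c) S = 110.2 VA  (d) PF = 0.3162 (lagging)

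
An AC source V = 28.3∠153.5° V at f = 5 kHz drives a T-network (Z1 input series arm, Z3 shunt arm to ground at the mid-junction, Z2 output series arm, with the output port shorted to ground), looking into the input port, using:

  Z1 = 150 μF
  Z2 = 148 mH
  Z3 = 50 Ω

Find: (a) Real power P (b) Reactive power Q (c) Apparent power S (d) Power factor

Step 1 — Angular frequency: ω = 2π·f = 2π·5000 = 3.142e+04 rad/s.
Step 2 — Component impedances:
  Z1: Z = 1/(jωC) = -j/(ω·C) = 0 - j0.2122 Ω
  Z2: Z = jωL = j·3.142e+04·0.148 = 0 + j4650 Ω
  Z3: Z = R = 50 Ω
Step 3 — With the output port shorted to ground, the output series arm Z2 runs from the junction to ground; the shunt arm Z3 also runs from the junction to ground. They appear in parallel: Z3 || Z2 = 49.99 + j0.5376 Ω.
Step 4 — Series with input arm Z1: Z_in = Z1 + (Z3 || Z2) = 49.99 + j0.3254 Ω = 50∠0.4° Ω.
Step 5 — Source phasor: V = 28.3∠153.5° V = -25.33 + j12.63 V.
Step 6 — Current: I = V / Z = -0.5049 + j0.2559 A = 0.5661∠153.1° A.
Step 7 — Complex power: S = V·I* = 16.02 + j0.1043 VA.
Step 8 — Real power: P = Re(S) = 16.02 W.
Step 9 — Reactive power: Q = Im(S) = 0.1043 VAR.
Step 10 — Apparent power: |S| = 16.02 VA.
Step 11 — Power factor: PF = P/|S| = 1 (lagging).

(a) P = 16.02 W  (b) Q = 0.1043 VAR  (c) S = 16.02 VA  (d) PF = 1 (lagging)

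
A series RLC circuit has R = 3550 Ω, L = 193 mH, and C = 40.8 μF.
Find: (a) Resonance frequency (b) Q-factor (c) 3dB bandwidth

Step 1 — Resonance: ω₀ = 1/√(LC) = 1/√(0.193·4.08e-05) = 356.4 rad/s.
Step 2 — f₀ = ω₀/(2π) = 56.72 Hz.
Step 3 — Series Q: Q = ω₀L/R = 356.4·0.193/3550 = 0.01937.
Step 4 — Bandwidth: Δω = ω₀/Q = 1.839e+04 rad/s; BW = Δω/(2π) = 2927 Hz.

(a) f₀ = 56.72 Hz  (b) Q = 0.01937  (c) BW = 2927 Hz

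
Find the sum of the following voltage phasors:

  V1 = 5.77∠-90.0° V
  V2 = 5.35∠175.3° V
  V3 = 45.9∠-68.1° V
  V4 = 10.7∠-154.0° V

Step 1 — Convert each phasor to rectangular form:
  V1 = 5.77·(cos(-90.0°) + j·sin(-90.0°)) = 0 - j5.77 V
  V2 = 5.35·(cos(175.3°) + j·sin(175.3°)) = -5.332 + j0.4384 V
  V3 = 45.9·(cos(-68.1°) + j·sin(-68.1°)) = 17.12 - j42.59 V
  V4 = 10.7·(cos(-154.0°) + j·sin(-154.0°)) = -9.617 - j4.691 V
Step 2 — Sum components: V_total = 2.171 - j52.61 V.
Step 3 — Convert to polar: |V_total| = 52.65 V, ∠V_total = -87.6°.

V_total = 52.65∠-87.6° V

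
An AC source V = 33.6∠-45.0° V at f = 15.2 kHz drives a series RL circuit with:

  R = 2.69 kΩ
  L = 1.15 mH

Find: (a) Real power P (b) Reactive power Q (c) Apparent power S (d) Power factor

Step 1 — Angular frequency: ω = 2π·f = 2π·1.52e+04 = 9.55e+04 rad/s.
Step 2 — Component impedances:
  R: Z = R = 2690 Ω
  L: Z = jωL = j·9.55e+04·0.00115 = 0 + j109.8 Ω
Step 3 — Series combination: Z_total = R + L = 2690 + j109.8 Ω = 2692∠2.3° Ω.
Step 4 — Source phasor: V = 33.6∠-45.0° V = 23.76 - j23.76 V.
Step 5 — Current: I = V / Z = 0.008458 - j0.009178 A = 0.01248∠-47.3° A.
Step 6 — Complex power: S = V·I* = 0.419 + j0.01711 VA.
Step 7 — Real power: P = Re(S) = 0.419 W.
Step 8 — Reactive power: Q = Im(S) = 0.01711 VAR.
Step 9 — Apparent power: |S| = 0.4193 VA.
Step 10 — Power factor: PF = P/|S| = 0.9992 (lagging).

(a) P = 0.419 W  (b) Q = 0.01711 VAR  (c) S = 0.4193 VA  (d) PF = 0.9992 (lagging)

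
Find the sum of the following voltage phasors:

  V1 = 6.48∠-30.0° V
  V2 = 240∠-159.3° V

Step 1 — Convert each phasor to rectangular form:
  V1 = 6.48·(cos(-30.0°) + j·sin(-30.0°)) = 5.612 - j3.24 V
  V2 = 240·(cos(-159.3°) + j·sin(-159.3°)) = -224.5 - j84.83 V
Step 2 — Sum components: V_total = -218.9 - j88.07 V.
Step 3 — Convert to polar: |V_total| = 235.9 V, ∠V_total = -158.1°.

V_total = 235.9∠-158.1° V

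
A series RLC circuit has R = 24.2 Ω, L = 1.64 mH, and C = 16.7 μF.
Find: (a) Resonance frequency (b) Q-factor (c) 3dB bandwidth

Step 1 — Resonance condition Im(Z)=0 gives ω₀ = 1/√(LC).
Step 2 — ω₀ = 1/√(0.00164·1.67e-05) = 6043 rad/s.
Step 3 — f₀ = ω₀/(2π) = 961.7 Hz.
Step 4 — Series Q: Q = ω₀L/R = 6043·0.00164/24.2 = 0.4095.
Step 5 — 3dB bandwidth: Δω = ω₀/Q = 1.476e+04 rad/s; BW = Δω/(2π) = 2349 Hz.

(a) f₀ = 961.7 Hz  (b) Q = 0.4095  (c) BW = 2349 Hz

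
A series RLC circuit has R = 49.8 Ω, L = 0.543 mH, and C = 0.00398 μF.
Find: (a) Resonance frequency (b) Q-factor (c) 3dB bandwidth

Step 1 — Resonance: ω₀ = 1/√(LC) = 1/√(0.000543·3.98e-09) = 6.802e+05 rad/s.
Step 2 — f₀ = ω₀/(2π) = 1.083e+05 Hz.
Step 3 — Series Q: Q = ω₀L/R = 6.802e+05·0.000543/49.8 = 7.417.
Step 4 — Bandwidth: Δω = ω₀/Q = 9.171e+04 rad/s; BW = Δω/(2π) = 1.46e+04 Hz.

(a) f₀ = 1.083e+05 Hz  (b) Q = 7.417  (c) BW = 1.46e+04 Hz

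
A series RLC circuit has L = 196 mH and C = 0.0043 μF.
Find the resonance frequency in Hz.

Step 1 — Resonance condition Im(Z)=0 gives ω₀ = 1/√(LC).
Step 2 — ω₀ = 1/√(0.196·4.3e-09) = 3.445e+04 rad/s.
Step 3 — f₀ = ω₀/(2π) = 5482 Hz.

f₀ = 5482 Hz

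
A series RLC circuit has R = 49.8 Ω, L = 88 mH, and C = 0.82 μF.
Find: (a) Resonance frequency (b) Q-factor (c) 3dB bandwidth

Step 1 — Resonance condition Im(Z)=0 gives ω₀ = 1/√(LC).
Step 2 — ω₀ = 1/√(0.088·8.2e-07) = 3723 rad/s.
Step 3 — f₀ = ω₀/(2π) = 592.5 Hz.
Step 4 — Series Q: Q = ω₀L/R = 3723·0.088/49.8 = 6.578.
Step 5 — 3dB bandwidth: Δω = ω₀/Q = 565.9 rad/s; BW = Δω/(2π) = 90.07 Hz.

(a) f₀ = 592.5 Hz  (b) Q = 6.578  (c) BW = 90.07 Hz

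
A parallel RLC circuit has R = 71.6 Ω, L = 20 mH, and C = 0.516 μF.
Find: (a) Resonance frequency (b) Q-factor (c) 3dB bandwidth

Step 1 — Resonance: ω₀ = 1/√(LC) = 1/√(0.02·5.16e-07) = 9844 rad/s.
Step 2 — f₀ = ω₀/(2π) = 1567 Hz.
Step 3 — Parallel Q: Q = R/(ω₀L) = 71.6/(9844·0.02) = 0.3637.
Step 4 — Bandwidth: Δω = ω₀/Q = 2.707e+04 rad/s; BW = Δω/(2π) = 4308 Hz.

(a) f₀ = 1567 Hz  (b) Q = 0.3637  (c) BW = 4308 Hz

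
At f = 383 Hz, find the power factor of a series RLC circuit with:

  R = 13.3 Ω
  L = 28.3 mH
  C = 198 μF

Step 1 — Angular frequency: ω = 2π·f = 2π·383 = 2406 rad/s.
Step 2 — Component impedances:
  R: Z = R = 13.3 Ω
  L: Z = jωL = j·2406·0.0283 = 0 + j68.1 Ω
  C: Z = 1/(jωC) = -j/(ω·C) = 0 - j2.099 Ω
Step 3 — Series combination: Z_total = R + L + C = 13.3 + j66 Ω = 67.33∠78.6° Ω.
Step 4 — Power factor: PF = cos(φ) = Re(Z)/|Z| = 13.3/67.33 = 0.1975.
Step 5 — Type: Im(Z) = 66 ⇒ lagging (phase φ = 78.6°).

PF = 0.1975 (lagging, φ = 78.6°)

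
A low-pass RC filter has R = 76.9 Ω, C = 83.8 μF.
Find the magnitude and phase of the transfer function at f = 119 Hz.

Step 1 — Angular frequency: ω = 2π·119 = 747.7 rad/s.
Step 2 — Transfer function: H(jω) = 1/(1 + jωRC).
Step 3 — Denominator: 1 + jωRC = 1 + j·747.7·76.9·8.38e-05 = 1 + j4.818.
Step 4 — H = 0.04129 - j0.199.
Step 5 — Magnitude: |H| = 0.2032 (-13.8 dB); phase: φ = -78.3°.

|H| = 0.2032 (-13.8 dB), φ = -78.3°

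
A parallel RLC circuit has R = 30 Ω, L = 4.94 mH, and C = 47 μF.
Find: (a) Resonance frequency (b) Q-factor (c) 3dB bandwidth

Step 1 — Resonance: ω₀ = 1/√(LC) = 1/√(0.00494·4.7e-05) = 2075 rad/s.
Step 2 — f₀ = ω₀/(2π) = 330.3 Hz.
Step 3 — Parallel Q: Q = R/(ω₀L) = 30/(2075·0.00494) = 2.926.
Step 4 — Bandwidth: Δω = ω₀/Q = 709.2 rad/s; BW = Δω/(2π) = 112.9 Hz.

(a) f₀ = 330.3 Hz  (b) Q = 2.926  (c) BW = 112.9 Hz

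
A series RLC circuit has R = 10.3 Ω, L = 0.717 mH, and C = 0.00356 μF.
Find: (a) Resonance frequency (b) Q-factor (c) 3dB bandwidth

Step 1 — Resonance: ω₀ = 1/√(LC) = 1/√(0.000717·3.56e-09) = 6.259e+05 rad/s.
Step 2 — f₀ = ω₀/(2π) = 9.962e+04 Hz.
Step 3 — Series Q: Q = ω₀L/R = 6.259e+05·0.000717/10.3 = 43.57.
Step 4 — Bandwidth: Δω = ω₀/Q = 1.437e+04 rad/s; BW = Δω/(2π) = 2286 Hz.

(a) f₀ = 9.962e+04 Hz  (b) Q = 43.57  (c) BW = 2286 Hz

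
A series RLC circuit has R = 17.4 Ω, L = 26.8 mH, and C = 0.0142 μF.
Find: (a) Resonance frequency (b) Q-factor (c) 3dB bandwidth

Step 1 — Resonance condition Im(Z)=0 gives ω₀ = 1/√(LC).
Step 2 — ω₀ = 1/√(0.0268·1.42e-08) = 5.126e+04 rad/s.
Step 3 — f₀ = ω₀/(2π) = 8158 Hz.
Step 4 — Series Q: Q = ω₀L/R = 5.126e+04·0.0268/17.4 = 78.95.
Step 5 — 3dB bandwidth: Δω = ω₀/Q = 649.3 rad/s; BW = Δω/(2π) = 103.3 Hz.

(a) f₀ = 8158 Hz  (b) Q = 78.95  (c) BW = 103.3 Hz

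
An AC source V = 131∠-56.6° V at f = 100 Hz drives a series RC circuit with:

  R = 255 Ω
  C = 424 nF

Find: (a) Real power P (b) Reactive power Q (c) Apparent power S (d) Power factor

Step 1 — Angular frequency: ω = 2π·f = 2π·100 = 628.3 rad/s.
Step 2 — Component impedances:
  R: Z = R = 255 Ω
  C: Z = 1/(jωC) = -j/(ω·C) = 0 - j3754 Ω
Step 3 — Series combination: Z_total = R + C = 255 - j3754 Ω = 3762∠-86.1° Ω.
Step 4 — Source phasor: V = 131∠-56.6° V = 72.11 - j109.4 V.
Step 5 — Current: I = V / Z = 0.0303 + j0.01715 A = 0.03482∠29.5° A.
Step 6 — Complex power: S = V·I* = 0.3092 - j4.551 VA.
Step 7 — Real power: P = Re(S) = 0.3092 W.
Step 8 — Reactive power: Q = Im(S) = -4.551 VAR.
Step 9 — Apparent power: |S| = 4.561 VA.
Step 10 — Power factor: PF = P/|S| = 0.06778 (leading).

(a) P = 0.3092 W  (b) Q = -4.551 VAR  (c) S = 4.561 VA  (d) PF = 0.06778 (leading)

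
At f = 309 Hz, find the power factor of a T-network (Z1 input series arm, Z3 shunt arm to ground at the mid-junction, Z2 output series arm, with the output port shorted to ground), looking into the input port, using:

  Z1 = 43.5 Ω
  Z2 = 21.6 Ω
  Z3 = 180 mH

Step 1 — Angular frequency: ω = 2π·f = 2π·309 = 1942 rad/s.
Step 2 — Component impedances:
  Z1: Z = R = 43.5 Ω
  Z2: Z = R = 21.6 Ω
  Z3: Z = jωL = j·1942·0.18 = 0 + j349.5 Ω
Step 3 — With the output port shorted to ground, the output series arm Z2 runs from the junction to ground; the shunt arm Z3 also runs from the junction to ground. They appear in parallel: Z3 || Z2 = 21.52 + j1.33 Ω.
Step 4 — Series with input arm Z1: Z_in = Z1 + (Z3 || Z2) = 65.02 + j1.33 Ω = 65.03∠1.2° Ω.
Step 5 — Power factor: PF = cos(φ) = Re(Z)/|Z| = 65.02/65.03 = 0.9998.
Step 6 — Type: Im(Z) = 1.33 ⇒ lagging (phase φ = 1.2°).

PF = 0.9998 (lagging, φ = 1.2°)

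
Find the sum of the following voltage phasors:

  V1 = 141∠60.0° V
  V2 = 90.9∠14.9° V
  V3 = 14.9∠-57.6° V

Step 1 — Convert each phasor to rectangular form:
  V1 = 141·(cos(60.0°) + j·sin(60.0°)) = 70.5 + j122.1 V
  V2 = 90.9·(cos(14.9°) + j·sin(14.9°)) = 87.84 + j23.37 V
  V3 = 14.9·(cos(-57.6°) + j·sin(-57.6°)) = 7.984 - j12.58 V
Step 2 — Sum components: V_total = 166.3 + j132.9 V.
Step 3 — Convert to polar: |V_total| = 212.9 V, ∠V_total = 38.6°.

V_total = 212.9∠38.6° V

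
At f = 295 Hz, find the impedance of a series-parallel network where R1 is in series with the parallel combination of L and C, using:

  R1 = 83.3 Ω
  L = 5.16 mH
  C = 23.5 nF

Step 1 — Angular frequency: ω = 2π·f = 2π·295 = 1854 rad/s.
Step 2 — Component impedances:
  R1: Z = R = 83.3 Ω
  L: Z = jωL = j·1854·0.00516 = 0 + j9.564 Ω
  C: Z = 1/(jωC) = -j/(ω·C) = 0 - j2.296e+04 Ω
Step 3 — Parallel branch: L || C = 1/(1/L + 1/C) = 0 + j9.568 Ω.
Step 4 — Series with R1: Z_total = R1 + (L || C) = 83.3 + j9.568 Ω = 83.85∠6.6° Ω.

Z = 83.3 + j9.568 Ω = 83.85∠6.6° Ω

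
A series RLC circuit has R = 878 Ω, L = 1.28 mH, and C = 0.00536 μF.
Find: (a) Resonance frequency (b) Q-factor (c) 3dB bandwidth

Step 1 — Resonance condition Im(Z)=0 gives ω₀ = 1/√(LC).
Step 2 — ω₀ = 1/√(0.00128·5.36e-09) = 3.818e+05 rad/s.
Step 3 — f₀ = ω₀/(2π) = 6.076e+04 Hz.
Step 4 — Series Q: Q = ω₀L/R = 3.818e+05·0.00128/878 = 0.5566.
Step 5 — 3dB bandwidth: Δω = ω₀/Q = 6.859e+05 rad/s; BW = Δω/(2π) = 1.092e+05 Hz.

(a) f₀ = 6.076e+04 Hz  (b) Q = 0.5566  (c) BW = 1.092e+05 Hz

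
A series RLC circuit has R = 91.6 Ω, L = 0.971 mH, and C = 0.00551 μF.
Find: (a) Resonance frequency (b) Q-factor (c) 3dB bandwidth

Step 1 — Resonance condition Im(Z)=0 gives ω₀ = 1/√(LC).
Step 2 — ω₀ = 1/√(0.000971·5.51e-09) = 4.323e+05 rad/s.
Step 3 — f₀ = ω₀/(2π) = 6.881e+04 Hz.
Step 4 — Series Q: Q = ω₀L/R = 4.323e+05·0.000971/91.6 = 4.583.
Step 5 — 3dB bandwidth: Δω = ω₀/Q = 9.434e+04 rad/s; BW = Δω/(2π) = 1.501e+04 Hz.

(a) f₀ = 6.881e+04 Hz  (b) Q = 4.583  (c) BW = 1.501e+04 Hz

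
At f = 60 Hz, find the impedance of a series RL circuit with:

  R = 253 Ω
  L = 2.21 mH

Step 1 — Angular frequency: ω = 2π·f = 2π·60 = 377 rad/s.
Step 2 — Component impedances:
  R: Z = R = 253 Ω
  L: Z = jωL = j·377·0.00221 = 0 + j0.8332 Ω
Step 3 — Series combination: Z_total = R + L = 253 + j0.8332 Ω = 253∠0.2° Ω.

Z = 253 + j0.8332 Ω = 253∠0.2° Ω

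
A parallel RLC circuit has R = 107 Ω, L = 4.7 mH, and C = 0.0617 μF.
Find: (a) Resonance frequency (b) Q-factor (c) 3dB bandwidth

Step 1 — Resonance: ω₀ = 1/√(LC) = 1/√(0.0047·6.17e-08) = 5.872e+04 rad/s.
Step 2 — f₀ = ω₀/(2π) = 9346 Hz.
Step 3 — Parallel Q: Q = R/(ω₀L) = 107/(5.872e+04·0.0047) = 0.3877.
Step 4 — Bandwidth: Δω = ω₀/Q = 1.515e+05 rad/s; BW = Δω/(2π) = 2.411e+04 Hz.

(a) f₀ = 9346 Hz  (b) Q = 0.3877  (c) BW = 2.411e+04 Hz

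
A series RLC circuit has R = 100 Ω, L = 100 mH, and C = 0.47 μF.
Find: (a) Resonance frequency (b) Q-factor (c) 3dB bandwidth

Step 1 — Resonance: ω₀ = 1/√(LC) = 1/√(0.1·4.7e-07) = 4613 rad/s.
Step 2 — f₀ = ω₀/(2π) = 734.1 Hz.
Step 3 — Series Q: Q = ω₀L/R = 4613·0.1/100 = 4.613.
Step 4 — Bandwidth: Δω = ω₀/Q = 1000 rad/s; BW = Δω/(2π) = 159.2 Hz.

(a) f₀ = 734.1 Hz  (b) Q = 4.613  (c) BW = 159.2 Hz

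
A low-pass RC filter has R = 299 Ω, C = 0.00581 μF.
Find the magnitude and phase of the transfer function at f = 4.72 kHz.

Step 1 — Angular frequency: ω = 2π·4720 = 2.966e+04 rad/s.
Step 2 — Transfer function: H(jω) = 1/(1 + jωRC).
Step 3 — Denominator: 1 + jωRC = 1 + j·2.966e+04·299·5.81e-09 = 1 + j0.05152.
Step 4 — H = 0.9974 - j0.05138.
Step 5 — Magnitude: |H| = 0.9987 (-0.0 dB); phase: φ = -2.9°.

|H| = 0.9987 (-0.0 dB), φ = -2.9°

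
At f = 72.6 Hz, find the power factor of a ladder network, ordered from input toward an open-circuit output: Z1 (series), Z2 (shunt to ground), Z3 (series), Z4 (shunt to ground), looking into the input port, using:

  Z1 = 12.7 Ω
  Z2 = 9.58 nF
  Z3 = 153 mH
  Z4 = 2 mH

Step 1 — Angular frequency: ω = 2π·f = 2π·72.6 = 456.2 rad/s.
Step 2 — Component impedances:
  Z1: Z = R = 12.7 Ω
  Z2: Z = 1/(jωC) = -j/(ω·C) = 0 - j2.288e+05 Ω
  Z3: Z = jωL = j·456.2·0.153 = 0 + j69.79 Ω
  Z4: Z = jωL = j·456.2·0.002 = 0 + j0.9123 Ω
Step 3 — Ladder network (open output): work backward from the far end, alternating series and parallel combinations. Z_in = 12.7 + j70.73 Ω = 71.86∠79.8° Ω.
Step 4 — Power factor: PF = cos(φ) = Re(Z)/|Z| = 12.7/71.86 = 0.1767.
Step 5 — Type: Im(Z) = 70.73 ⇒ lagging (phase φ = 79.8°).

PF = 0.1767 (lagging, φ = 79.8°)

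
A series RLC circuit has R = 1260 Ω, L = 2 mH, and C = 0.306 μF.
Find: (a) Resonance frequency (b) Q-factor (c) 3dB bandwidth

Step 1 — Resonance condition Im(Z)=0 gives ω₀ = 1/√(LC).
Step 2 — ω₀ = 1/√(0.002·3.06e-07) = 4.042e+04 rad/s.
Step 3 — f₀ = ω₀/(2π) = 6433 Hz.
Step 4 — Series Q: Q = ω₀L/R = 4.042e+04·0.002/1260 = 0.06416.
Step 5 — 3dB bandwidth: Δω = ω₀/Q = 6.3e+05 rad/s; BW = Δω/(2π) = 1.003e+05 Hz.

(a) f₀ = 6433 Hz  (b) Q = 0.06416  (c) BW = 1.003e+05 Hz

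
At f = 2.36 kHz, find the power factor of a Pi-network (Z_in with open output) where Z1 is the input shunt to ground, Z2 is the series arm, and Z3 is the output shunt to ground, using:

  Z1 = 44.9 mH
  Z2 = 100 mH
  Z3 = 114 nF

Step 1 — Angular frequency: ω = 2π·f = 2π·2360 = 1.483e+04 rad/s.
Step 2 — Component impedances:
  Z1: Z = jωL = j·1.483e+04·0.0449 = 0 + j665.8 Ω
  Z2: Z = jωL = j·1.483e+04·0.1 = 0 + j1483 Ω
  Z3: Z = 1/(jωC) = -j/(ω·C) = 0 - j591.6 Ω
Step 3 — With open output, the series arm Z2 and the output shunt Z3 appear in series to ground: Z2 + Z3 = 0 + j891.3 Ω.
Step 4 — Parallel with input shunt Z1: Z_in = Z1 || (Z2 + Z3) = 0 + j381.1 Ω = 381.1∠90.0° Ω.
Step 5 — Power factor: PF = cos(φ) = Re(Z)/|Z| = -0/381.1 = -0.
Step 6 — Type: Im(Z) = 381.1 ⇒ lagging (phase φ = 90.0°).

PF = -0 (lagging, φ = 90.0°)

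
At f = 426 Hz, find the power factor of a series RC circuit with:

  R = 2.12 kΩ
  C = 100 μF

Step 1 — Angular frequency: ω = 2π·f = 2π·426 = 2677 rad/s.
Step 2 — Component impedances:
  R: Z = R = 2120 Ω
  C: Z = 1/(jωC) = -j/(ω·C) = 0 - j3.736 Ω
Step 3 — Series combination: Z_total = R + C = 2120 - j3.736 Ω = 2120∠-0.1° Ω.
Step 4 — Power factor: PF = cos(φ) = Re(Z)/|Z| = 2120/2120 = 1.
Step 5 — Type: Im(Z) = -3.736 ⇒ leading (phase φ = -0.1°).

PF = 1 (leading, φ = -0.1°)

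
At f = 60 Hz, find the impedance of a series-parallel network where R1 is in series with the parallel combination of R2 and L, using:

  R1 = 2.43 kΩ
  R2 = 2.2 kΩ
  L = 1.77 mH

Step 1 — Angular frequency: ω = 2π·f = 2π·60 = 377 rad/s.
Step 2 — Component impedances:
  R1: Z = R = 2430 Ω
  R2: Z = R = 2200 Ω
  L: Z = jωL = j·377·0.00177 = 0 + j0.6673 Ω
Step 3 — Parallel branch: R2 || L = 1/(1/R2 + 1/L) = 0.0002024 + j0.6673 Ω.
Step 4 — Series with R1: Z_total = R1 + (R2 || L) = 2430 + j0.6673 Ω = 2430∠0.0° Ω.

Z = 2430 + j0.6673 Ω = 2430∠0.0° Ω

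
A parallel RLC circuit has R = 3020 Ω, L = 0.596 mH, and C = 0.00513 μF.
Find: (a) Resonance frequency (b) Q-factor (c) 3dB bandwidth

Step 1 — Resonance: ω₀ = 1/√(LC) = 1/√(0.000596·5.13e-09) = 5.719e+05 rad/s.
Step 2 — f₀ = ω₀/(2π) = 9.102e+04 Hz.
Step 3 — Parallel Q: Q = R/(ω₀L) = 3020/(5.719e+05·0.000596) = 8.86.
Step 4 — Bandwidth: Δω = ω₀/Q = 6.455e+04 rad/s; BW = Δω/(2π) = 1.027e+04 Hz.

(a) f₀ = 9.102e+04 Hz  (b) Q = 8.86  (c) BW = 1.027e+04 Hz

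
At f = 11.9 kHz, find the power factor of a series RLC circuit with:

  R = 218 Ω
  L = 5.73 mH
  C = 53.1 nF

Step 1 — Angular frequency: ω = 2π·f = 2π·1.19e+04 = 7.477e+04 rad/s.
Step 2 — Component impedances:
  R: Z = R = 218 Ω
  L: Z = jωL = j·7.477e+04·0.00573 = 0 + j428.4 Ω
  C: Z = 1/(jωC) = -j/(ω·C) = 0 - j251.9 Ω
Step 3 — Series combination: Z_total = R + L + C = 218 + j176.6 Ω = 280.5∠39.0° Ω.
Step 4 — Power factor: PF = cos(φ) = Re(Z)/|Z| = 218/280.53 = 0.7771.
Step 5 — Type: Im(Z) = 176.6 ⇒ lagging (phase φ = 39.0°).

PF = 0.7771 (lagging, φ = 39.0°)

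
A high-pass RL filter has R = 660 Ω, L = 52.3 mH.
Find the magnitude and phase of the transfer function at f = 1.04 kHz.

Step 1 — Angular frequency: ω = 2π·1040 = 6535 rad/s.
Step 2 — Transfer function: H(jω) = jωL/(R + jωL).
Step 3 — Numerator jωL = j·341.8; denominator R + jωL = 660 + j341.8.
Step 4 — H = 0.2114 + j0.4083.
Step 5 — Magnitude: |H| = 0.4598 (-6.7 dB); phase: φ = 62.6°.

|H| = 0.4598 (-6.7 dB), φ = 62.6°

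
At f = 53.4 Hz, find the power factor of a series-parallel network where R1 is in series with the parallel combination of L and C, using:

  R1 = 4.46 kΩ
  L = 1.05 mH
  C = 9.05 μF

Step 1 — Angular frequency: ω = 2π·f = 2π·53.4 = 335.5 rad/s.
Step 2 — Component impedances:
  R1: Z = R = 4460 Ω
  L: Z = jωL = j·335.5·0.00105 = 0 + j0.3523 Ω
  C: Z = 1/(jωC) = -j/(ω·C) = 0 - j329.3 Ω
Step 3 — Parallel branch: L || C = 1/(1/L + 1/C) = 0 + j0.3527 Ω.
Step 4 — Series with R1: Z_total = R1 + (L || C) = 4460 + j0.3527 Ω = 4460∠0.0° Ω.
Step 5 — Power factor: PF = cos(φ) = Re(Z)/|Z| = 4460/4460 = 1.
Step 6 — Type: Im(Z) = 0.3527 ⇒ lagging (phase φ = 0.0°).

PF = 1 (lagging, φ = 0.0°)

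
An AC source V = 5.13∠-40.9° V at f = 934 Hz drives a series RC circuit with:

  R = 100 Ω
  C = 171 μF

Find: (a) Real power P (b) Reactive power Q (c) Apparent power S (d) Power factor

Step 1 — Angular frequency: ω = 2π·f = 2π·934 = 5868 rad/s.
Step 2 — Component impedances:
  R: Z = R = 100 Ω
  C: Z = 1/(jωC) = -j/(ω·C) = 0 - j0.9965 Ω
Step 3 — Series combination: Z_total = R + C = 100 - j0.9965 Ω = 100∠-0.6° Ω.
Step 4 — Source phasor: V = 5.13∠-40.9° V = 3.878 - j3.359 V.
Step 5 — Current: I = V / Z = 0.03911 - j0.0332 A = 0.0513∠-40.3° A.
Step 6 — Complex power: S = V·I* = 0.2631 - j0.002622 VA.
Step 7 — Real power: P = Re(S) = 0.2631 W.
Step 8 — Reactive power: Q = Im(S) = -0.002622 VAR.
Step 9 — Apparent power: |S| = 0.2632 VA.
Step 10 — Power factor: PF = P/|S| = 1 (leading).

(a) P = 0.2631 W  (b) Q = -0.002622 VAR  (c) S = 0.2632 VA  (d) PF = 1 (leading)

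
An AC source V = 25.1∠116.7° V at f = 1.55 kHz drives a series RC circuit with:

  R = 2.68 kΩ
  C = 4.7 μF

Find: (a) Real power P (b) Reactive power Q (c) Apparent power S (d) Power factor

Step 1 — Angular frequency: ω = 2π·f = 2π·1550 = 9739 rad/s.
Step 2 — Component impedances:
  R: Z = R = 2680 Ω
  C: Z = 1/(jωC) = -j/(ω·C) = 0 - j21.85 Ω
Step 3 — Series combination: Z_total = R + C = 2680 - j21.85 Ω = 2680∠-0.5° Ω.
Step 4 — Source phasor: V = 25.1∠116.7° V = -11.28 + j22.42 V.
Step 5 — Current: I = V / Z = -0.004276 + j0.008332 A = 0.009365∠117.2° A.
Step 6 — Complex power: S = V·I* = 0.2351 - j0.001916 VA.
Step 7 — Real power: P = Re(S) = 0.2351 W.
Step 8 — Reactive power: Q = Im(S) = -0.001916 VAR.
Step 9 — Apparent power: |S| = 0.2351 VA.
Step 10 — Power factor: PF = P/|S| = 1 (leading).

(a) P = 0.2351 W  (b) Q = -0.001916 VAR  (c) S = 0.2351 VA  (d) PF = 1 (leading)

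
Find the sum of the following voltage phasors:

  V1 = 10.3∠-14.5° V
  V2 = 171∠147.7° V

Step 1 — Convert each phasor to rectangular form:
  V1 = 10.3·(cos(-14.5°) + j·sin(-14.5°)) = 9.972 - j2.579 V
  V2 = 171·(cos(147.7°) + j·sin(147.7°)) = -144.5 + j91.37 V
Step 2 — Sum components: V_total = -134.6 + j88.8 V.
Step 3 — Convert to polar: |V_total| = 161.2 V, ∠V_total = 146.6°.

V_total = 161.2∠146.6° V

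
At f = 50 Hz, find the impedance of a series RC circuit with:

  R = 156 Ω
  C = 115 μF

Step 1 — Angular frequency: ω = 2π·f = 2π·50 = 314.2 rad/s.
Step 2 — Component impedances:
  R: Z = R = 156 Ω
  C: Z = 1/(jωC) = -j/(ω·C) = 0 - j27.68 Ω
Step 3 — Series combination: Z_total = R + C = 156 - j27.68 Ω = 158.4∠-10.1° Ω.

Z = 156 - j27.68 Ω = 158.4∠-10.1° Ω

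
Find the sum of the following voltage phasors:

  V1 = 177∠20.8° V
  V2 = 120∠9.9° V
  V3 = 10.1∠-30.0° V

Step 1 — Convert each phasor to rectangular form:
  V1 = 177·(cos(20.8°) + j·sin(20.8°)) = 165.5 + j62.85 V
  V2 = 120·(cos(9.9°) + j·sin(9.9°)) = 118.2 + j20.63 V
  V3 = 10.1·(cos(-30.0°) + j·sin(-30.0°)) = 8.747 - j5.05 V
Step 2 — Sum components: V_total = 292.4 + j78.44 V.
Step 3 — Convert to polar: |V_total| = 302.8 V, ∠V_total = 15.0°.

V_total = 302.8∠15.0° V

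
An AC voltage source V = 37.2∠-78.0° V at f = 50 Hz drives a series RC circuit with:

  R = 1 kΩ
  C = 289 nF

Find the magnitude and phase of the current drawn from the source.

Step 1 — Angular frequency: ω = 2π·f = 2π·50 = 314.2 rad/s.
Step 2 — Component impedances:
  R: Z = R = 1000 Ω
  C: Z = 1/(jωC) = -j/(ω·C) = 0 - j1.101e+04 Ω
Step 3 — Series combination: Z_total = R + C = 1000 - j1.101e+04 Ω = 1.106e+04∠-84.8° Ω.
Step 4 — Source phasor: V = 37.2∠-78.0° V = 7.734 - j36.39 V.
Step 5 — Ohm's law: I = V / Z_total = (7.734 - j36.39) / (1000 - j1.101e+04) = 0.00334 + j0.000399 A.
Step 6 — Convert to polar: |I| = 0.003364 A, ∠I = 6.8°.

I = 0.003364∠6.8° A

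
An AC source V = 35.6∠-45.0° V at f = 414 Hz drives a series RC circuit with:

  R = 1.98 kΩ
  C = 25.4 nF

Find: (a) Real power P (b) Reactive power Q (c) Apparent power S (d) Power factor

Step 1 — Angular frequency: ω = 2π·f = 2π·414 = 2601 rad/s.
Step 2 — Component impedances:
  R: Z = R = 1980 Ω
  C: Z = 1/(jωC) = -j/(ω·C) = 0 - j1.514e+04 Ω
Step 3 — Series combination: Z_total = R + C = 1980 - j1.514e+04 Ω = 1.526e+04∠-82.5° Ω.
Step 4 — Source phasor: V = 35.6∠-45.0° V = 25.17 - j25.17 V.
Step 5 — Current: I = V / Z = 0.001849 + j0.001421 A = 0.002332∠37.5° A.
Step 6 — Complex power: S = V·I* = 0.01077 - j0.08233 VA.
Step 7 — Real power: P = Re(S) = 0.01077 W.
Step 8 — Reactive power: Q = Im(S) = -0.08233 VAR.
Step 9 — Apparent power: |S| = 0.08303 VA.
Step 10 — Power factor: PF = P/|S| = 0.1297 (leading).

(a) P = 0.01077 W  (b) Q = -0.08233 VAR  (c) S = 0.08303 VA  (d) PF = 0.1297 (leading)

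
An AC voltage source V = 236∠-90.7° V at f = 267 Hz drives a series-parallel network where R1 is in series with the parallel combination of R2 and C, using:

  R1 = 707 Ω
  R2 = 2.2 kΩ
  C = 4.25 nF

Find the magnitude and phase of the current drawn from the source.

Step 1 — Angular frequency: ω = 2π·f = 2π·267 = 1678 rad/s.
Step 2 — Component impedances:
  R1: Z = R = 707 Ω
  R2: Z = R = 2200 Ω
  C: Z = 1/(jωC) = -j/(ω·C) = 0 - j1.403e+05 Ω
Step 3 — Parallel branch: R2 || C = 1/(1/R2 + 1/C) = 2199 - j34.5 Ω.
Step 4 — Series with R1: Z_total = R1 + (R2 || C) = 2906 - j34.5 Ω = 2907∠-0.7° Ω.
Step 5 — Source phasor: V = 236∠-90.7° V = -2.883 - j236 V.
Step 6 — Ohm's law: I = V / Z_total = (-2.883 - j236) / (2906 - j34.5) = -2.824e-05 - j0.08119 A.
Step 7 — Convert to polar: |I| = 0.08119 A, ∠I = -90.0°.

I = 0.08119∠-90.0° A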